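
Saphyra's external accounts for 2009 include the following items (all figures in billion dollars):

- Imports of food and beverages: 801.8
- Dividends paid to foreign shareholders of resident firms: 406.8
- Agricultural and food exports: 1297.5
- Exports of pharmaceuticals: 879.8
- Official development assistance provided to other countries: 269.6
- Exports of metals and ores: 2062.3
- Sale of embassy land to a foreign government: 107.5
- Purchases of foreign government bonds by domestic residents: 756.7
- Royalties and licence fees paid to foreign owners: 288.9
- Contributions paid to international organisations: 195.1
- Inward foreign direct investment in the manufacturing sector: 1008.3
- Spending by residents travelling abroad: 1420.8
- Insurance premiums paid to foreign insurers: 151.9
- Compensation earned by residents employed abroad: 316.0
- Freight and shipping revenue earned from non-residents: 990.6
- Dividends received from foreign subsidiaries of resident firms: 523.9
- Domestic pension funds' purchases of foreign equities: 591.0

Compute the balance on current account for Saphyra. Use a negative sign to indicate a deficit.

2535.2

Goods: 1297.5 + 879.8 + 2062.3 - 801.8 = 3437.8
Services: -1420.8 - 151.9 - 288.9 + 990.6 = -871.0
Primary income: 316.0 + 523.9 - 406.8 = 433.1
Secondary income: -269.6 - 195.1 = -464.7
Current account = 3437.8 + (-871.0) + 433.1 + (-464.7) = 2535.2
(Excluded from the current account — capital account: sale of embassy land to a foreign government 107.5; financial account: purchases of foreign government bonds by domestic residents 756.7, inward foreign direct investment in the manufacturing sector 1008.3, domestic pension funds' purchases of foreign equities 591.0.)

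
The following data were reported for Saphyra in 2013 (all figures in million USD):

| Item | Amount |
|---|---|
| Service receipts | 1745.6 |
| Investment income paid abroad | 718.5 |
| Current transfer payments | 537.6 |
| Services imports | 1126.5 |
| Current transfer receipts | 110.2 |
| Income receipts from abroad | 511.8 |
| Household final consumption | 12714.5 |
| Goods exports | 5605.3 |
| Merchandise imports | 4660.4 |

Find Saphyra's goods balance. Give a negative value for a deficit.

Goods balance = 5605.3 - 4660.4 = 944.9

944.9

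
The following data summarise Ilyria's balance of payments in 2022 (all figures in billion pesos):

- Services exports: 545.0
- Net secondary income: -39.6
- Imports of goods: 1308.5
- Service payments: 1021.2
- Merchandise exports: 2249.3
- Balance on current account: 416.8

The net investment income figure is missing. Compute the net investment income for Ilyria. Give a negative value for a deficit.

-8.2

Current account = goods balance + services balance + net primary income + net secondary income
Sum of the known components = 425.0
Net investment income = CA - (known components) = 416.8 - 425.0 = -8.2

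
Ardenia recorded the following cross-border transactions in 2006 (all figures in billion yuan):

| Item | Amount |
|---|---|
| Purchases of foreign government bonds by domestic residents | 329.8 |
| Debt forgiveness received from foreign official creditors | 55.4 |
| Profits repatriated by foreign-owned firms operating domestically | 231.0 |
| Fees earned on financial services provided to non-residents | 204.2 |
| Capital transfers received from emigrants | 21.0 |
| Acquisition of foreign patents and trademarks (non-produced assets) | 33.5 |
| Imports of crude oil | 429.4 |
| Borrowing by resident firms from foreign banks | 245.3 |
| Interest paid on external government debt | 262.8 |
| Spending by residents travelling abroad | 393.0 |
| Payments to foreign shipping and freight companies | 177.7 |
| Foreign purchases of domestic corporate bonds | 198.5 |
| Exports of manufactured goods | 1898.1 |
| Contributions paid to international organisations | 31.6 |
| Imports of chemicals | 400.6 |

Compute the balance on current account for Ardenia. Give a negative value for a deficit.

Goods: -400.6 + 1898.1 - 429.4 = 1068.1
Services: -393.0 + 204.2 - 177.7 = -366.5
Primary income: -231.0 - 262.8 = -493.8
Secondary income: -31.6
Current account = 1068.1 + (-366.5) + (-493.8) + (-31.6) = 176.2
(Excluded from the current account — financial account: purchases of foreign government bonds by domestic residents 329.8, borrowing by resident firms from foreign banks 245.3, foreign purchases of domestic corporate bonds 198.5; capital account: debt forgiveness received from foreign official creditors 55.4, capital transfers received from emigrants 21.0, acquisition of foreign patents and trademarks (non-produced assets) 33.5.)

176.2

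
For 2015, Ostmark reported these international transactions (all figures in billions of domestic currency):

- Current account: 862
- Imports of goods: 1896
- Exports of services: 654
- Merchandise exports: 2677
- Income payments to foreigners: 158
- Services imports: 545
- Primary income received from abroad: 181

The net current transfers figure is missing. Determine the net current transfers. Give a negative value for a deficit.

-51

Current account = goods balance + services balance + net primary income + net secondary income
Sum of the known components = 913
Net current transfers = CA - (known components) = 862 - 913 = -51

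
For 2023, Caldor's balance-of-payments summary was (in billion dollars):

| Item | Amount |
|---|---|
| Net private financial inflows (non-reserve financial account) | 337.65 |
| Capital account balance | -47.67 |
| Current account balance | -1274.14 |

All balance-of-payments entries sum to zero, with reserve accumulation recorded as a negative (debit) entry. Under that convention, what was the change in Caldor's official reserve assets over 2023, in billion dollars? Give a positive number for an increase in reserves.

-984.16

Official reserve transactions balance = -((-1274.14) + (-47.67) + 337.65) = 984.16
An accumulation of reserves is recorded as a debit (negative entry), so the change in the stock of reserves is the negative of that balance.
Change in official reserves = -(984.16) = -984.16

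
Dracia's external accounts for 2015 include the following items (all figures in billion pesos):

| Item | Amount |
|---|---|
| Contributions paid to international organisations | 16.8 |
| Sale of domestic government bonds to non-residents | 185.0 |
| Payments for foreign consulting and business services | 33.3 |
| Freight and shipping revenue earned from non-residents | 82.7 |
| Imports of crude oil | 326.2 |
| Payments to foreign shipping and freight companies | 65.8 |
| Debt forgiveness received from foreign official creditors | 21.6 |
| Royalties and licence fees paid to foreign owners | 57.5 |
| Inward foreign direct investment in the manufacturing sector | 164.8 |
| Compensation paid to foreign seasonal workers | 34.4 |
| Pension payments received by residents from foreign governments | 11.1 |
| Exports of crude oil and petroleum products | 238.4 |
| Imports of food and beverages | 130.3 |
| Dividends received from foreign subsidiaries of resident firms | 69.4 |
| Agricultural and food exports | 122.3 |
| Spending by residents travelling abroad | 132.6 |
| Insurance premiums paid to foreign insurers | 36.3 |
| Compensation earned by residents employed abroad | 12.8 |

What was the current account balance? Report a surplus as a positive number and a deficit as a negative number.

Goods: -326.2 + 122.3 - 130.3 + 238.4 = -95.8
Services: -33.3 - 132.6 + 82.7 - 57.5 - 65.8 - 36.3 = -242.8
Primary income: 69.4 - 34.4 + 12.8 = 47.8
Secondary income: -16.8 + 11.1 = -5.7
Current account = (-95.8) + (-242.8) + 47.8 + (-5.7) = -296.5
(Excluded from the current account — financial account: sale of domestic government bonds to non-residents 185.0, inward foreign direct investment in the manufacturing sector 164.8; capital account: debt forgiveness received from foreign official creditors 21.6.)

-296.5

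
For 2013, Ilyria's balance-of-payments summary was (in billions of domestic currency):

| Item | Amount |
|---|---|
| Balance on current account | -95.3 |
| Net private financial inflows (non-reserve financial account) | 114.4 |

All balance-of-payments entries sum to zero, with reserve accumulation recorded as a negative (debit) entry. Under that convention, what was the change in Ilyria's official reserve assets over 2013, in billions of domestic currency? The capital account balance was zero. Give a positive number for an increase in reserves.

Official reserve transactions balance = -((-95.3) + 114.4) = -19.1
An accumulation of reserves is recorded as a debit (negative entry), so the change in the stock of reserves is the negative of that balance.
Change in official reserves = -(-19.1) = 19.1

19.1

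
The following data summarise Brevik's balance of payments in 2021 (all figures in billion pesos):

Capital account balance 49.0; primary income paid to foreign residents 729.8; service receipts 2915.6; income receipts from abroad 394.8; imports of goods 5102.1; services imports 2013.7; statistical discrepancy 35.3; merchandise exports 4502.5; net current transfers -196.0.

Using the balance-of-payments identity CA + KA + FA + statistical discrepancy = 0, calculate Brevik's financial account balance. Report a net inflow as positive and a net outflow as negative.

Goods balance = 4502.5 - 5102.1 = -599.6
Services balance = 2915.6 - 2013.7 = 901.9
Trade balance (goods + services) = -599.6 + 901.9 = 302.3
Net primary income = 394.8 - 729.8 = -335.0
Net secondary income = -196.0
Current account = 302.3 + (-335.0) + (-196.0) = -228.7
Financial account = -(-228.7 + 49.0 + 35.3) = 144.4

144.4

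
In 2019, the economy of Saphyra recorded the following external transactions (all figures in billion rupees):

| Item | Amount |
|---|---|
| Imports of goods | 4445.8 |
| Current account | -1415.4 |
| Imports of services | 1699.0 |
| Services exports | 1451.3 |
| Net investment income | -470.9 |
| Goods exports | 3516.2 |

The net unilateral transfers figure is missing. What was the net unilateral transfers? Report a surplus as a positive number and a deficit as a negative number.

Current account = goods balance + services balance + net primary income + net secondary income
Sum of the known components = -1648.2
Net unilateral transfers = CA - (known components) = -1415.4 - (-1648.2) = 232.8

232.8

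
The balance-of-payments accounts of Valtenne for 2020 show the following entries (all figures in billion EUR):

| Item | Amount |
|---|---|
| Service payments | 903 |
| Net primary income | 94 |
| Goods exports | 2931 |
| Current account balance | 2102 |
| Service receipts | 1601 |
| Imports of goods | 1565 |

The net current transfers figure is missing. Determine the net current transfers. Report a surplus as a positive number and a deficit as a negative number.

-56

Current account = goods balance + services balance + net primary income + net secondary income
Sum of the known components = 2158
Net current transfers = CA - (known components) = 2102 - 2158 = -56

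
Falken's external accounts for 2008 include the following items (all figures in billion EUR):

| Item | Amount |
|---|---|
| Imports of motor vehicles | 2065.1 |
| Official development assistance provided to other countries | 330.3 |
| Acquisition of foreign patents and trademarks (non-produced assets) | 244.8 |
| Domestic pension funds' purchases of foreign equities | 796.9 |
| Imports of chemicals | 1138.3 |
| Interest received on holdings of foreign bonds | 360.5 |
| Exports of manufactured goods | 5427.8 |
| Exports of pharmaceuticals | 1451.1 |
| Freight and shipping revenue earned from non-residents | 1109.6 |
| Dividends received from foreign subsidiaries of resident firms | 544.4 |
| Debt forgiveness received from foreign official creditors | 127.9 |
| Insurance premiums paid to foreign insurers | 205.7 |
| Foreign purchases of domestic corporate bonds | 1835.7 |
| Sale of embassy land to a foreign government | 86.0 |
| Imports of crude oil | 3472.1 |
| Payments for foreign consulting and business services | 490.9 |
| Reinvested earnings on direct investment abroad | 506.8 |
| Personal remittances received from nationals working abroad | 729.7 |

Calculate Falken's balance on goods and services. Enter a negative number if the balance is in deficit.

Goods: 5427.8 - 3472.1 + 1451.1 - 1138.3 - 2065.1 = 203.4
Services: -490.9 + 1109.6 - 205.7 = 413.0
Trade balance = 203.4 + 413.0 = 616.4
(Excluded from the trade balance — secondary income: official development assistance provided to other countries 330.3, personal remittances received from nationals working abroad 729.7; capital account: acquisition of foreign patents and trademarks (non-produced assets) 244.8, debt forgiveness received from foreign official creditors 127.9, sale of embassy land to a foreign government 86.0; financial account: domestic pension funds' purchases of foreign equities 796.9, foreign purchases of domestic corporate bonds 1835.7; primary income: interest received on holdings of foreign bonds 360.5, dividends received from foreign subsidiaries of resident firms 544.4, reinvested earnings on direct investment abroad 506.8.)

616.4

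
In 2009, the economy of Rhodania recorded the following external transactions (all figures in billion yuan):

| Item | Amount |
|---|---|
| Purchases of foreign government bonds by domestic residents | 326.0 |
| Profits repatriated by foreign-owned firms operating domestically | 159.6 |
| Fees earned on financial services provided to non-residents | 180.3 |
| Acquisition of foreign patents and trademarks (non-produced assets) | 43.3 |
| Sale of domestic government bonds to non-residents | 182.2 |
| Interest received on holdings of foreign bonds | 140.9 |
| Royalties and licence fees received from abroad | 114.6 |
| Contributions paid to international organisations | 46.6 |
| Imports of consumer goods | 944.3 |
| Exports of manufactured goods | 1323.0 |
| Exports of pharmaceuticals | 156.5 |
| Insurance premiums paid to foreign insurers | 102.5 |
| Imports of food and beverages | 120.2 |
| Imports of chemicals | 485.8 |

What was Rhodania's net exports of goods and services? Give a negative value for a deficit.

Goods: 156.5 - 485.8 + 1323.0 - 944.3 - 120.2 = -70.8
Services: 180.3 + 114.6 - 102.5 = 192.4
Trade balance = -70.8 + 192.4 = 121.6
(Excluded from the trade balance — financial account: purchases of foreign government bonds by domestic residents 326.0, sale of domestic government bonds to non-residents 182.2; primary income: profits repatriated by foreign-owned firms operating domestically 159.6, interest received on holdings of foreign bonds 140.9; capital account: acquisition of foreign patents and trademarks (non-produced assets) 43.3; secondary income: contributions paid to international organisations 46.6.)

121.6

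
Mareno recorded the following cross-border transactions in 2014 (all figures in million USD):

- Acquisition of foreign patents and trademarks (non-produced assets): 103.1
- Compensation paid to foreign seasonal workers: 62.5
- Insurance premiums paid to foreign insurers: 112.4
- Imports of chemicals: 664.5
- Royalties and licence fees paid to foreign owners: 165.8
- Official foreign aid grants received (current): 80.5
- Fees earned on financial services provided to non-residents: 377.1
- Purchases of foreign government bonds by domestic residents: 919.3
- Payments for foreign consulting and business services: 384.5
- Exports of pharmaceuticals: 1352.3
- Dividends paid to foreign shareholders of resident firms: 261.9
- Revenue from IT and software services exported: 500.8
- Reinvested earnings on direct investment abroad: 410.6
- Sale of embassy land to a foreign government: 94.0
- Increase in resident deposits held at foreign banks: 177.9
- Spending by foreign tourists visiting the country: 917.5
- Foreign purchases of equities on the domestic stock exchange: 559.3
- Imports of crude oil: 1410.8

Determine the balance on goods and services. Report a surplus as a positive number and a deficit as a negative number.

Goods: -664.5 - 1410.8 + 1352.3 = -723.0
Services: 500.8 - 384.5 - 112.4 + 917.5 - 165.8 + 377.1 = 1132.7
Trade balance = -723.0 + 1132.7 = 409.7
(Excluded from the trade balance — capital account: acquisition of foreign patents and trademarks (non-produced assets) 103.1, sale of embassy land to a foreign government 94.0; primary income: compensation paid to foreign seasonal workers 62.5, dividends paid to foreign shareholders of resident firms 261.9, reinvested earnings on direct investment abroad 410.6; secondary income: official foreign aid grants received (current) 80.5; financial account: purchases of foreign government bonds by domestic residents 919.3, increase in resident deposits held at foreign banks 177.9, foreign purchases of equities on the domestic stock exchange 559.3.)

409.7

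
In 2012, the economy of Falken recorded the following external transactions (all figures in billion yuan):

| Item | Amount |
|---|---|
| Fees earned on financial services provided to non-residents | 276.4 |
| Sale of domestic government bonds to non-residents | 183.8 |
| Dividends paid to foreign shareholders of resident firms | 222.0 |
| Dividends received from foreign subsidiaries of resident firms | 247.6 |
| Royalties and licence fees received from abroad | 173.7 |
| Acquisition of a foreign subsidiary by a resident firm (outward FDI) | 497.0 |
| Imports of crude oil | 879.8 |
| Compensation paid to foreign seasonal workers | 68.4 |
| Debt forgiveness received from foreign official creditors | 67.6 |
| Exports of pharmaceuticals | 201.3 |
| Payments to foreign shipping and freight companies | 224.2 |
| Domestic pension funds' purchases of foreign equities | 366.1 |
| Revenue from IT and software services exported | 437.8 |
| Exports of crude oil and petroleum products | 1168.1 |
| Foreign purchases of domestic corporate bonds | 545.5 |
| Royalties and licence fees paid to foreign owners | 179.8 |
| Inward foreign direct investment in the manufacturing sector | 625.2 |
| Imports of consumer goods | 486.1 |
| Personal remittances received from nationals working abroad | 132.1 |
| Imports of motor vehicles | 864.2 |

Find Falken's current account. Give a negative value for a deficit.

-287.5

Goods: -486.1 + 201.3 - 864.2 - 879.8 + 1168.1 = -860.7
Services: -179.8 - 224.2 + 437.8 + 276.4 + 173.7 = 483.9
Primary income: -68.4 - 222.0 + 247.6 = -42.8
Secondary income: 132.1
Current account = (-860.7) + 483.9 + (-42.8) + 132.1 = -287.5
(Excluded from the current account — financial account: sale of domestic government bonds to non-residents 183.8, acquisition of a foreign subsidiary by a resident firm (outward FDI) 497.0, domestic pension funds' purchases of foreign equities 366.1, foreign purchases of domestic corporate bonds 545.5, inward foreign direct investment in the manufacturing sector 625.2; capital account: debt forgiveness received from foreign official creditors 67.6.)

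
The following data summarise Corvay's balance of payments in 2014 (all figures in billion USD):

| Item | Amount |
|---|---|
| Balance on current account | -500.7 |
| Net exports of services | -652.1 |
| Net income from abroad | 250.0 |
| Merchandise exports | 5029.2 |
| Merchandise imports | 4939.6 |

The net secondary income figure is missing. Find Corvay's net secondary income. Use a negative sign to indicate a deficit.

-188.2

Current account = goods balance + services balance + net primary income + net secondary income
Sum of the known components = -312.5
Net secondary income = CA - (known components) = -500.7 - (-312.5) = -188.2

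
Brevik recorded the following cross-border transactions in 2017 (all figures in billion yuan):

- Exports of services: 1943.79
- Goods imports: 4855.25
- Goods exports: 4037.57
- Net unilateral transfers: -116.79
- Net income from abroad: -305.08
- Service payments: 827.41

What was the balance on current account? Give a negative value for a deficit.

-123.17

Goods balance = 4037.57 - 4855.25 = -817.68
Services balance = 1943.79 - 827.41 = 1116.38
Trade balance (goods + services) = -817.68 + 1116.38 = 298.70
Net primary income = -305.08
Net secondary income = -116.79
Current account = 298.70 + (-305.08) + (-116.79) = -123.17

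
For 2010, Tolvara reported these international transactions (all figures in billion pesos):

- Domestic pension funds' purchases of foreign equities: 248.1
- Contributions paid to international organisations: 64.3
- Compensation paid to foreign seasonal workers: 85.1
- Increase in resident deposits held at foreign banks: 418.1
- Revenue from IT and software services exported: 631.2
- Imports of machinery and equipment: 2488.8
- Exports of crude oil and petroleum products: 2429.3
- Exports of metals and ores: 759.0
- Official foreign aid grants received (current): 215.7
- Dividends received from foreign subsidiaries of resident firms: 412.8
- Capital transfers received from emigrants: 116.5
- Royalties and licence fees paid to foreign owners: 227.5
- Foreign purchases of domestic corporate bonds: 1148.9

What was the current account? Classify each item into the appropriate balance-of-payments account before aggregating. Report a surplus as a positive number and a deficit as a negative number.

1582.3

Goods: 759.0 - 2488.8 + 2429.3 = 699.5
Services: -227.5 + 631.2 = 403.7
Primary income: 412.8 - 85.1 = 327.7
Secondary income: 215.7 - 64.3 = 151.4
Current account = 699.5 + 403.7 + 327.7 + 151.4 = 1582.3
(Excluded from the current account — financial account: domestic pension funds' purchases of foreign equities 248.1, increase in resident deposits held at foreign banks 418.1, foreign purchases of domestic corporate bonds 1148.9; capital account: capital transfers received from emigrants 116.5.)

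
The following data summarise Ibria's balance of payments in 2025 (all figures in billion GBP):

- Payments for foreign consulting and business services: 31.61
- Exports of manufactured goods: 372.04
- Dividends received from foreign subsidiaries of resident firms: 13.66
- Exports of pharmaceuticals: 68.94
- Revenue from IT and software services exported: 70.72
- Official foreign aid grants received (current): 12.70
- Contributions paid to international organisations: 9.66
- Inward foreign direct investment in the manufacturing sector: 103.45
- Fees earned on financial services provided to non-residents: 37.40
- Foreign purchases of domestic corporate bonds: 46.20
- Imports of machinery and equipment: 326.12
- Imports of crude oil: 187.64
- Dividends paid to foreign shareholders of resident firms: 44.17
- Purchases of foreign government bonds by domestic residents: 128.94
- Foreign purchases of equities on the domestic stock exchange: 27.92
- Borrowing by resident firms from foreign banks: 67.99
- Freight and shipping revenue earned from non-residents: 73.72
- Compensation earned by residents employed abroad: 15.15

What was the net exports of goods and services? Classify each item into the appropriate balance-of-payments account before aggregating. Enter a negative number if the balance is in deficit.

Goods: -187.64 + 68.94 - 326.12 + 372.04 = -72.78
Services: 73.72 + 70.72 + 37.40 - 31.61 = 150.23
Trade balance = -72.78 + 150.23 = 77.45
(Excluded from the trade balance — primary income: dividends received from foreign subsidiaries of resident firms 13.66, dividends paid to foreign shareholders of resident firms 44.17, compensation earned by residents employed abroad 15.15; secondary income: official foreign aid grants received (current) 12.70, contributions paid to international organisations 9.66; financial account: inward foreign direct investment in the manufacturing sector 103.45, foreign purchases of domestic corporate bonds 46.20, purchases of foreign government bonds by domestic residents 128.94, foreign purchases of equities on the domestic stock exchange 27.92, borrowing by resident firms from foreign banks 67.99.)

77.45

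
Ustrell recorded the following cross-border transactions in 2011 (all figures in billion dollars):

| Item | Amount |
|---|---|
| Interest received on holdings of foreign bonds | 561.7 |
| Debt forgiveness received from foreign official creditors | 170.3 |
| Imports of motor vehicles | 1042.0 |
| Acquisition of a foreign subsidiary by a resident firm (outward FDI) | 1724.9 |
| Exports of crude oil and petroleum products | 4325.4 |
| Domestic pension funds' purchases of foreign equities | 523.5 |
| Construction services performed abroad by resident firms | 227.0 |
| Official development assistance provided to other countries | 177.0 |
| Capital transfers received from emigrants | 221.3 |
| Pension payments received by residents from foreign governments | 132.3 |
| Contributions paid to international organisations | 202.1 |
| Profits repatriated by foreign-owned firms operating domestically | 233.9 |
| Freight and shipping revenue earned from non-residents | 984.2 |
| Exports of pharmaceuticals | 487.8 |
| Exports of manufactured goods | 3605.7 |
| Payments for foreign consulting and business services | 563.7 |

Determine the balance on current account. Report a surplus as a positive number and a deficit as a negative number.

8105.4

Goods: 487.8 + 4325.4 + 3605.7 - 1042.0 = 7376.9
Services: 984.2 - 563.7 + 227.0 = 647.5
Primary income: 561.7 - 233.9 = 327.8
Secondary income: 132.3 - 202.1 - 177.0 = -246.8
Current account = 7376.9 + 647.5 + 327.8 + (-246.8) = 8105.4
(Excluded from the current account — capital account: debt forgiveness received from foreign official creditors 170.3, capital transfers received from emigrants 221.3; financial account: acquisition of a foreign subsidiary by a resident firm (outward FDI) 1724.9, domestic pension funds' purchases of foreign equities 523.5.)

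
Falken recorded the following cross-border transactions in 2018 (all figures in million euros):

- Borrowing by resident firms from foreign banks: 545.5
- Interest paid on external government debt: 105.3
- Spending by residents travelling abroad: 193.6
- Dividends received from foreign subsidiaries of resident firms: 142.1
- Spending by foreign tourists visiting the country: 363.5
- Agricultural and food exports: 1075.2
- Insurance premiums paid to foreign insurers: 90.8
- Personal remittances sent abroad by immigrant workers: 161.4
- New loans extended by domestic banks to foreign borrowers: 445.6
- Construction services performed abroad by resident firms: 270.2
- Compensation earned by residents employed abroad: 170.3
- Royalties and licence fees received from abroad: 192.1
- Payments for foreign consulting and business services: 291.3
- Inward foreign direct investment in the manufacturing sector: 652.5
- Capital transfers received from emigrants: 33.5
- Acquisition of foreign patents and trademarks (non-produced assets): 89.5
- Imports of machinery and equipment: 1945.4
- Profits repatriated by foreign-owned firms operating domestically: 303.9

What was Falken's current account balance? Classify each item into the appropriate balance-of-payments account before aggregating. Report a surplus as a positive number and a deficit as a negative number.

Goods: 1075.2 - 1945.4 = -870.2
Services: -90.8 - 291.3 + 363.5 + 192.1 + 270.2 - 193.6 = 250.1
Primary income: 142.1 + 170.3 - 105.3 - 303.9 = -96.8
Secondary income: -161.4
Current account = (-870.2) + 250.1 + (-96.8) + (-161.4) = -878.3
(Excluded from the current account — financial account: borrowing by resident firms from foreign banks 545.5, new loans extended by domestic banks to foreign borrowers 445.6, inward foreign direct investment in the manufacturing sector 652.5; capital account: capital transfers received from emigrants 33.5, acquisition of foreign patents and trademarks (non-produced assets) 89.5.)

-878.3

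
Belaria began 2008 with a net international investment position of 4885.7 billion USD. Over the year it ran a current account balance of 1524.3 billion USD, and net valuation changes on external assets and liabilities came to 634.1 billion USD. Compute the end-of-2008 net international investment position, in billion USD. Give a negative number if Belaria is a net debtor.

Change in NIIP = current account + net valuation change = 1524.3 + 634.1 = 2158.4
End-of-year NIIP = 4885.7 + 2158.4 = 7044.1

7044.1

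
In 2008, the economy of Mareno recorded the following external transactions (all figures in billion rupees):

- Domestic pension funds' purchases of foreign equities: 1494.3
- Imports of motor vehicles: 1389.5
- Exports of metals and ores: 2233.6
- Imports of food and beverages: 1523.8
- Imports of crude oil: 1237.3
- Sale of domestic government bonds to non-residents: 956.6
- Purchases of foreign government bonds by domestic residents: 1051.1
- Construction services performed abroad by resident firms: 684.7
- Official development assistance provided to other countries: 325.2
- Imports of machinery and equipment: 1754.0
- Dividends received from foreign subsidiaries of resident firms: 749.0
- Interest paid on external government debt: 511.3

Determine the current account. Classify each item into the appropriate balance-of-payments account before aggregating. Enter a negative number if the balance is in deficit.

-3073.8

Goods: -1237.3 - 1523.8 + 2233.6 - 1389.5 - 1754.0 = -3671.0
Services: 684.7
Primary income: 749.0 - 511.3 = 237.7
Secondary income: -325.2
Current account = (-3671.0) + 684.7 + 237.7 + (-325.2) = -3073.8
(Excluded from the current account — financial account: domestic pension funds' purchases of foreign equities 1494.3, sale of domestic government bonds to non-residents 956.6, purchases of foreign government bonds by domestic residents 1051.1.)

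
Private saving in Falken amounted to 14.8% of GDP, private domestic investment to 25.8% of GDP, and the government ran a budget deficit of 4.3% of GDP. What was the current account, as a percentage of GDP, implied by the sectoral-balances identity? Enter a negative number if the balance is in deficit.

By the sectoral-balances identity, CA = (S_private - I) + (T - G).
Private balance = 14.8 - 25.8 = -11.0
Government balance (T - G) = -4.3
CA = -11.0 + (-4.3) = -15.3

-15.3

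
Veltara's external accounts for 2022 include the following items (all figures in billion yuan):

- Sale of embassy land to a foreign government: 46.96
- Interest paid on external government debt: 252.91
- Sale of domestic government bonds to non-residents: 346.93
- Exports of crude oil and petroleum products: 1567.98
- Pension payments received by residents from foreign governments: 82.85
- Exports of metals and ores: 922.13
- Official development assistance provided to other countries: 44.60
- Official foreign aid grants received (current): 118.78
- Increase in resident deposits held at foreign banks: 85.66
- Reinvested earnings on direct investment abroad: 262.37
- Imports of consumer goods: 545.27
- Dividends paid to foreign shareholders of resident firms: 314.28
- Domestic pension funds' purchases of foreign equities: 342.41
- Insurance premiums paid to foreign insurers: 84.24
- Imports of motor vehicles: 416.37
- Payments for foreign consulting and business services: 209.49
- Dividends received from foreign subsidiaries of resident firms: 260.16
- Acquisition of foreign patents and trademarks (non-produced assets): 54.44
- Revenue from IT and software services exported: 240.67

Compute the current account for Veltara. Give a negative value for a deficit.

1587.78

Goods: -416.37 + 1567.98 - 545.27 + 922.13 = 1528.47
Services: -209.49 - 84.24 + 240.67 = -53.06
Primary income: -252.91 + 260.16 + 262.37 - 314.28 = -44.66
Secondary income: 82.85 + 118.78 - 44.60 = 157.03
Current account = 1528.47 + (-53.06) + (-44.66) + 157.03 = 1587.78
(Excluded from the current account — capital account: sale of embassy land to a foreign government 46.96, acquisition of foreign patents and trademarks (non-produced assets) 54.44; financial account: sale of domestic government bonds to non-residents 346.93, increase in resident deposits held at foreign banks 85.66, domestic pension funds' purchases of foreign equities 342.41.)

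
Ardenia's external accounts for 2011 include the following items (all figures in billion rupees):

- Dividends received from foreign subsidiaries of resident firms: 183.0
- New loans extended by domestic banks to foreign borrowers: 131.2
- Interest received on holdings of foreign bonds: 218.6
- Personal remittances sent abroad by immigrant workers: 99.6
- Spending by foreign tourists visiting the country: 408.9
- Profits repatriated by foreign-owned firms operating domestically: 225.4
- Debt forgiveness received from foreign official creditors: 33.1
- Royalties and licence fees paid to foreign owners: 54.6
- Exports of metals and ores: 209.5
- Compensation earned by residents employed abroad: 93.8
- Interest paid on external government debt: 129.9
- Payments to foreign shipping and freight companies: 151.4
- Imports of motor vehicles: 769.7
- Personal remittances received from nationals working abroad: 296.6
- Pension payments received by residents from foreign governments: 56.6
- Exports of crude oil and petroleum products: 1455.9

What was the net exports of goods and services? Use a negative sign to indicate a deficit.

Goods: -769.7 + 1455.9 + 209.5 = 895.7
Services: -151.4 + 408.9 - 54.6 = 202.9
Trade balance = 895.7 + 202.9 = 1098.6
(Excluded from the trade balance — primary income: dividends received from foreign subsidiaries of resident firms 183.0, interest received on holdings of foreign bonds 218.6, profits repatriated by foreign-owned firms operating domestically 225.4, compensation earned by residents employed abroad 93.8, interest paid on external government debt 129.9; financial account: new loans extended by domestic banks to foreign borrowers 131.2; secondary income: personal remittances sent abroad by immigrant workers 99.6, personal remittances received from nationals working abroad 296.6, pension payments received by residents from foreign governments 56.6; capital account: debt forgiveness received from foreign official creditors 33.1.)

1098.6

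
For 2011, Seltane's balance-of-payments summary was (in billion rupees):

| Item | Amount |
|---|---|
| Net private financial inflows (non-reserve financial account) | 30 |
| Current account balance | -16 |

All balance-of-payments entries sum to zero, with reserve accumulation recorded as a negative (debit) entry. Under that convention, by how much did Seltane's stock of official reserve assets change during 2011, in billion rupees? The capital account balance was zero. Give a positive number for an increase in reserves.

Official reserve transactions balance = -((-16) + 30) = -14
An accumulation of reserves is recorded as a debit (negative entry), so the change in the stock of reserves is the negative of that balance.
Change in official reserves = -(-14) = 14

14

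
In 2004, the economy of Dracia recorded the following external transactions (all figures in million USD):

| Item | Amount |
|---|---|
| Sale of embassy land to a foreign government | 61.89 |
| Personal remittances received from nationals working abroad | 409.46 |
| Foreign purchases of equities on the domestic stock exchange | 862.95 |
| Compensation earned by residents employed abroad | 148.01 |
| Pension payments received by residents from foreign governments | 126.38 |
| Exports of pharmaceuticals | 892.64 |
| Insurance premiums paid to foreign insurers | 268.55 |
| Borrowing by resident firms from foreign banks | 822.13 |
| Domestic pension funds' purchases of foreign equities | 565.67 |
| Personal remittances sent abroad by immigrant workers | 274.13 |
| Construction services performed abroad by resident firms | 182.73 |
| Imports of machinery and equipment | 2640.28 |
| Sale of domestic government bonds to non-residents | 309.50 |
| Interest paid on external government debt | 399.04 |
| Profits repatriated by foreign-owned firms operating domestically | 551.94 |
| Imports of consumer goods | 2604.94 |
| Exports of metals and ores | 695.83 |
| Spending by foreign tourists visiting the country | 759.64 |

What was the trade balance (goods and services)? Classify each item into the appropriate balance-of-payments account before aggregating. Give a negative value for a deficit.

Goods: -2640.28 + 892.64 - 2604.94 + 695.83 = -3656.75
Services: 759.64 - 268.55 + 182.73 = 673.82
Trade balance = -3656.75 + 673.82 = -2982.93
(Excluded from the trade balance — capital account: sale of embassy land to a foreign government 61.89; secondary income: personal remittances received from nationals working abroad 409.46, pension payments received by residents from foreign governments 126.38, personal remittances sent abroad by immigrant workers 274.13; financial account: foreign purchases of equities on the domestic stock exchange 862.95, borrowing by resident firms from foreign banks 822.13, domestic pension funds' purchases of foreign equities 565.67, sale of domestic government bonds to non-residents 309.50; primary income: compensation earned by residents employed abroad 148.01, interest paid on external government debt 399.04, profits repatriated by foreign-owned firms operating domestically 551.94.)

-2982.93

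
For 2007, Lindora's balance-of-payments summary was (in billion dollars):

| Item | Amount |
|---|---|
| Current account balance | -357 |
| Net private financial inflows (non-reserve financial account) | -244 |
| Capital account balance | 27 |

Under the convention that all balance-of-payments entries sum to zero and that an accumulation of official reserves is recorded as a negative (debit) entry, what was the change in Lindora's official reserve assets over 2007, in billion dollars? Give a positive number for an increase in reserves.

-574

Official reserve transactions balance = -((-357) + 27 + (-244)) = 574
An accumulation of reserves is recorded as a debit (negative entry), so the change in the stock of reserves is the negative of that balance.
Change in official reserves = -(574) = -574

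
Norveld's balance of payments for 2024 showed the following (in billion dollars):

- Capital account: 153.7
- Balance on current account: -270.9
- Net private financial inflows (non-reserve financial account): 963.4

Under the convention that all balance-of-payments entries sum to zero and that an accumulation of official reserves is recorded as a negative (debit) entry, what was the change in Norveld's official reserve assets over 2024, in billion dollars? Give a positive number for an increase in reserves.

846.2

Official reserve transactions balance = -((-270.9) + 153.7 + 963.4) = -846.2
An accumulation of reserves is recorded as a debit (negative entry), so the change in the stock of reserves is the negative of that balance.
Change in official reserves = -(-846.2) = 846.2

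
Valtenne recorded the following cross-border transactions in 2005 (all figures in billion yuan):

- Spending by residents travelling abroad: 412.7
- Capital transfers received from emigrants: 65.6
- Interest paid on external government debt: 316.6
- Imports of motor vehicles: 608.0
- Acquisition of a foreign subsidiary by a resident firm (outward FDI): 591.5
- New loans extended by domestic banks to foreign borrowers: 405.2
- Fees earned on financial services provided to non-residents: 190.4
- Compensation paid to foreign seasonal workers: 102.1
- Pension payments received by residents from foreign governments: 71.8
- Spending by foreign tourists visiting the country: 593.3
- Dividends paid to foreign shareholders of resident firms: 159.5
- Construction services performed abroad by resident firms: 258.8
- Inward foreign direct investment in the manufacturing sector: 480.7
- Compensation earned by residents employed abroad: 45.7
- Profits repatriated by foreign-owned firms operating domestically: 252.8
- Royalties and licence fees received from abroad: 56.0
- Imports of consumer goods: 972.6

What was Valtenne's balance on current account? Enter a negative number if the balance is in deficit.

-1608.3

Goods: -608.0 - 972.6 = -1580.6
Services: 258.8 + 593.3 + 190.4 + 56.0 - 412.7 = 685.8
Primary income: -159.5 + 45.7 - 316.6 - 252.8 - 102.1 = -785.3
Secondary income: 71.8
Current account = (-1580.6) + 685.8 + (-785.3) + 71.8 = -1608.3
(Excluded from the current account — capital account: capital transfers received from emigrants 65.6; financial account: acquisition of a foreign subsidiary by a resident firm (outward FDI) 591.5, new loans extended by domestic banks to foreign borrowers 405.2, inward foreign direct investment in the manufacturing sector 480.7.)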